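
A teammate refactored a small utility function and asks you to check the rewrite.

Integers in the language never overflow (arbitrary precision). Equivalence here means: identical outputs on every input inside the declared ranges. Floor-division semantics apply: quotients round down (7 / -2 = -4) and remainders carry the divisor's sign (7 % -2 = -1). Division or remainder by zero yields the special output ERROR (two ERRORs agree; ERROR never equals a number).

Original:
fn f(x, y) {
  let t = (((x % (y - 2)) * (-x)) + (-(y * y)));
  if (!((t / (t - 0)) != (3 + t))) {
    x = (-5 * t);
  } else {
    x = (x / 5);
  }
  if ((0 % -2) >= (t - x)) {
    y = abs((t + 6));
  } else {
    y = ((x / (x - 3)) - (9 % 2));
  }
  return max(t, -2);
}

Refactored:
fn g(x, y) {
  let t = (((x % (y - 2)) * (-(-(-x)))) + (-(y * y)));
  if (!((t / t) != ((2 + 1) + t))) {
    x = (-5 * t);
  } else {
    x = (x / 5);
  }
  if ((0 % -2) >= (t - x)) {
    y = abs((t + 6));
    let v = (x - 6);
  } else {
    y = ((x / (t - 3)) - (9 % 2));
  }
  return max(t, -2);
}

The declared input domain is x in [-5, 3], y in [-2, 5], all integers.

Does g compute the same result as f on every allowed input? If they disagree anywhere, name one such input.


The rewrite breaks on x=3, y=0, where the results are 3 and ERROR.
f: t = 3; (!((t / (t - 0)) != (3 + t))) -> false; x = 0; ((0 % -2) >= (t - x)) -> false; y = -1; return 3
g: t = 3; (!((t / t) != ((2 + 1) + t))) -> false; x = 0; ((0 % -2) >= (t - x)) -> false; division by zero -> ERROR
verdict: not equivalent; witness: x=3, y=0


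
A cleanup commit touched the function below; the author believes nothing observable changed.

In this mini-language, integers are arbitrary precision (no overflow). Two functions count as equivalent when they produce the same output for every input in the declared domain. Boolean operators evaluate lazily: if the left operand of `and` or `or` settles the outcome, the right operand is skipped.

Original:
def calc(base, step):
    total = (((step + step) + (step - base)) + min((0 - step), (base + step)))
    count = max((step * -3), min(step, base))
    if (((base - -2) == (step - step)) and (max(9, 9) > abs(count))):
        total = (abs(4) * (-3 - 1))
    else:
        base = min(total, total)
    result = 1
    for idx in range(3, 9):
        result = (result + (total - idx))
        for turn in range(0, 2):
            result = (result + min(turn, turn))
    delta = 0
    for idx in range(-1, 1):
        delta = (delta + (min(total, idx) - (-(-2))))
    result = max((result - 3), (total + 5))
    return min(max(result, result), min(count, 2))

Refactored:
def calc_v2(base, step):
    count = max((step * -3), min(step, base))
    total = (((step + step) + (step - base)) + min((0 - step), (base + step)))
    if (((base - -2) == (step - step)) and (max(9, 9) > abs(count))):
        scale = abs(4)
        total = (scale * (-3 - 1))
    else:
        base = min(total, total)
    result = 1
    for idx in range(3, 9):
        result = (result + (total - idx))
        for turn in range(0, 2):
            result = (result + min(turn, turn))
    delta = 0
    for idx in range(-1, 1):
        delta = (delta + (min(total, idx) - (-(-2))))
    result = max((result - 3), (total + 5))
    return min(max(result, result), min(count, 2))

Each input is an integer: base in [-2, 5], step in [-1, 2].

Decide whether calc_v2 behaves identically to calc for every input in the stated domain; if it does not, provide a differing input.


Comparing the listings, the differences include: local variable names differ; statement counts differ.
One worked example (base=2, step=1) — calc: total := 0 | count := 1 | (((base - -2) == (step - step)) and (max(9, 9) > abs(count))): false | base := 0 | result := 1 | iter idx=3: | result := -2 | iter turn=0: | result := -2 | iter turn=1: | result := -1 | iter idx=4: | result := -5 | iter turn=0: | result := -5 | iter turn=1: | result := -4 | iter idx=5: | result := -9 | iter turn=0: | result := -9 | iter turn=1: | result := -8 | iter idx=6: | result := -14 | iter turn=0: | result := -14 | iter turn=1: | result := -13 | iter idx=7: | result := -20 | iter turn=0: | result := -20 | iter turn=1: | result := -19 | iter idx=8: | result := -27 | iter turn=0: | result := -27 | iter turn=1: | result := -26 | delta := 0 | iter idx=-1: | delta := -3 | iter idx=0: | delta := -5 | result := 5 | result 1; calc_v2: count := 1 | total := 0 | (((base - -2) == (step - step)) and (max(9, 9) > abs(count))): false | base := 0 | result := 1 | iter idx=3: | result := -2 | iter turn=0: | result := -2 | iter turn=1: | result := -1 | iter idx=4: | result := -5 | iter turn=0: | result := -5 | iter turn=1: | result := -4 | iter idx=5: | result := -9 | iter turn=0: | result := -9 | iter turn=1: | result := -8 | iter idx=6: | result := -14 | iter turn=0: | result := -14 | iter turn=1: | result := -13 | iter idx=7: | result := -20 | iter turn=0: | result := -20 | iter turn=1: | result := -19 | iter idx=8: | result := -27 | iter turn=0: | result := -27 | iter turn=1: | result := -26 | delta := 0 | iter idx=-1: | delta := -3 | iter idx=0: | delta := -5 | result := 5 | result 1; agreement on 1.
Across all 32 domain points the two functions coincide.
verdict: equivalent


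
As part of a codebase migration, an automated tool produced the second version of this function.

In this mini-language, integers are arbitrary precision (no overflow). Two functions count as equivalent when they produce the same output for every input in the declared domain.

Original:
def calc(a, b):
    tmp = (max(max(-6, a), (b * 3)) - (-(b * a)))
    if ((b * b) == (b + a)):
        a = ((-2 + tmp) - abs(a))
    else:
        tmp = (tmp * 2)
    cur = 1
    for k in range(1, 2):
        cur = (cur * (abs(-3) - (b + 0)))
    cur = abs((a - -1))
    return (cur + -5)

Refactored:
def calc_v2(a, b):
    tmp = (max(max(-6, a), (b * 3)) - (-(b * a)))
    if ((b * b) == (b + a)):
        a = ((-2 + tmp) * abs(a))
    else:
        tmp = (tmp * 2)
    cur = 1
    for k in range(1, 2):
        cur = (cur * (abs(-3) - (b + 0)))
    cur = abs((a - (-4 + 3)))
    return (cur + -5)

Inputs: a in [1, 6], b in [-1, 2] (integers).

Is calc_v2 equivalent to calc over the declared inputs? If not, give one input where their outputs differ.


Not equivalent: a=2, b=2 separates them (2 vs 12).
calc: tmp = 10; ((b * b) == (b + a)) -> true; a = 6; cur = 1; [k=1]; cur = 1; cur = 7; return 2
calc_v2: tmp = 10; ((b * b) == (b + a)) -> true; a = 16; cur = 1; [k=1]; cur = 1; cur = 17; return 12
verdict: not equivalent; witness: a=2, b=2


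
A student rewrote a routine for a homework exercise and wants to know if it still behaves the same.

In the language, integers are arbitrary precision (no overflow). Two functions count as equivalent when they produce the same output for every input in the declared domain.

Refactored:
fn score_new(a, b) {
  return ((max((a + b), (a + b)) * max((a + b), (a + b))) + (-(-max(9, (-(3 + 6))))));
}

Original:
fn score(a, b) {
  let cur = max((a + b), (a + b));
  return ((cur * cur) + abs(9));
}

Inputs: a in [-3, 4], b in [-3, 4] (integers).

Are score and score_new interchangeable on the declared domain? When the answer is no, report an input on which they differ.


This is a faithful refactor — arithmetic usage differs; and min/max/abs usage differs; and constant usage differs; and local variable names differ; and statement counts differ, but the computed results match everywhere.
Spot check at a=4, b=-3 — score: cur := 1 | result 10. score_new: result 10. Both give 10.
Every one of the 64 inputs gives matching results.
verdict: equivalent


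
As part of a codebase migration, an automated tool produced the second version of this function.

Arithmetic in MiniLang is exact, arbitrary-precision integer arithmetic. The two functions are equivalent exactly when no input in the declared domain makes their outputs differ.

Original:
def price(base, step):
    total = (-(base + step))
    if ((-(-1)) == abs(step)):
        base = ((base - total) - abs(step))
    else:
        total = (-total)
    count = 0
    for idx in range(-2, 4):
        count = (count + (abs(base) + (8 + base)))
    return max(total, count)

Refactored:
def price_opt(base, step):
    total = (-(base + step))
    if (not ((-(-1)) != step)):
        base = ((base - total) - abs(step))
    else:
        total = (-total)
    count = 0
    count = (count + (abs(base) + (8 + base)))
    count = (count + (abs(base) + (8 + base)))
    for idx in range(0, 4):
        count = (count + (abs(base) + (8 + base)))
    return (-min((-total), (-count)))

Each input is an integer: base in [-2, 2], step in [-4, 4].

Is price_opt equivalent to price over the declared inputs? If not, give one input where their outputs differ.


Try base=1, step=-1.
price: total becomes 0; next ((-(-1)) == abs(step)) evaluates to true; next base becomes 0; next count becomes 0; next at idx=-2:; next count becomes 8; next at idx=-1:; next count becomes 16; next at idx=0:; next count becomes 24; next at idx=1:; next count becomes 32; next at idx=2:; next count becomes 40; next at idx=3:; next count becomes 48; next final value 48
price_opt: total becomes 0; next (not ((-(-1)) != step)) evaluates to false; next total becomes 0; next count becomes 0; next count becomes 10; next count becomes 20; next at idx=0:; next count becomes 30; next at idx=1:; next count becomes 40; next at idx=2:; next count becomes 50; next at idx=3:; next count becomes 60; next final value 60
48 != 60, so the rewrite changes behavior.
verdict: not equivalent; witness: base=1, step=-1


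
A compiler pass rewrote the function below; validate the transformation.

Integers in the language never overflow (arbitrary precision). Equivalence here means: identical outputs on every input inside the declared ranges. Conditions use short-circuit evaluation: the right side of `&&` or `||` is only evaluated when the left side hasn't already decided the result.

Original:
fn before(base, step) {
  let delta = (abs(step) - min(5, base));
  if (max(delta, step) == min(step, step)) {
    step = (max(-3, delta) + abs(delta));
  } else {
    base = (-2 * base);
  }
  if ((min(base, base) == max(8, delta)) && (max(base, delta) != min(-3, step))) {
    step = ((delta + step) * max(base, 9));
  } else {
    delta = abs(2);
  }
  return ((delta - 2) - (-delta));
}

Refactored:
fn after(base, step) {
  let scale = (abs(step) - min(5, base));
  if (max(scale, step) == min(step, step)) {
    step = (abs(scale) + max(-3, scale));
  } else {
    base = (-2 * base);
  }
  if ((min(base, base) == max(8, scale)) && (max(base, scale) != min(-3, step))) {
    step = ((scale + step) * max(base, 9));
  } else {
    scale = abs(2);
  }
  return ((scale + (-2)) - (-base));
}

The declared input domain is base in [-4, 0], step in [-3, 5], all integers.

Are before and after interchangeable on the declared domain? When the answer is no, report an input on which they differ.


Run the pair on base=-4, step=-3.
before: delta=7, then (max(delta, step) == min(step, step)) is false, then base=8, then ((min(base, base) == max(8, delta)) && (max(base, delta) != min(-3, step))) is true, then step=36, then returns 12
after: scale=7, then (max(scale, step) == min(step, step)) is false, then base=8, then ((min(base, base) == max(8, scale)) && (max(base, scale) != min(-3, step))) is true, then step=36, then returns 13
12 != 13, so the rewrite changes behavior.
verdict: not equivalent; witness: base=-4, step=-3


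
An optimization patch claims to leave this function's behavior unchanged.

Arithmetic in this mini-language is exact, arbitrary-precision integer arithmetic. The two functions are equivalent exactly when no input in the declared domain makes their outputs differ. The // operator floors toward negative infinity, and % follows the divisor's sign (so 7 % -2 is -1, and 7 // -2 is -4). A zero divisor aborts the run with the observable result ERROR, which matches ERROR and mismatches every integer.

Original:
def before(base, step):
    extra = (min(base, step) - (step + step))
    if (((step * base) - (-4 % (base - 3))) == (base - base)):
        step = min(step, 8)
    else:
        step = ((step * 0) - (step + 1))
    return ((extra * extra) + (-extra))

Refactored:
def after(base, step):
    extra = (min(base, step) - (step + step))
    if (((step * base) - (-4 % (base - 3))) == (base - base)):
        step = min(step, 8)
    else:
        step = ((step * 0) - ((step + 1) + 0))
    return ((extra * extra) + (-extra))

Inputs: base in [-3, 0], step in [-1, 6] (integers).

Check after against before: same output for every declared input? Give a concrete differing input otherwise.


Differences: arithmetic usage differs; constant usage differs — yet all 32 inputs agree.
verdict: equivalent


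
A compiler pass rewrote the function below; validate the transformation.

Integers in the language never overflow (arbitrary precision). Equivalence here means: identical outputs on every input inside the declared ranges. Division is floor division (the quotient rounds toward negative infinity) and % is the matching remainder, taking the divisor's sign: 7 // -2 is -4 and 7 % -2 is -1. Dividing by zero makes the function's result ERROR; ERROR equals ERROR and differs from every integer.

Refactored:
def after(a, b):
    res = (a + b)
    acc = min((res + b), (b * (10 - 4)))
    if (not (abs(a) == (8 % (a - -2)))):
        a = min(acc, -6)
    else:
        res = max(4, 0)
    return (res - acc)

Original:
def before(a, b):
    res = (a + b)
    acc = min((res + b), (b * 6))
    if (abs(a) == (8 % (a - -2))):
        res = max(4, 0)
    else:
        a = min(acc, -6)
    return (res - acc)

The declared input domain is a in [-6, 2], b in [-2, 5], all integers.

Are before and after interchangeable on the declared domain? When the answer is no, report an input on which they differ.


The two are interchangeable: arithmetic usage differs, plus constant usage differs, plus boolean connective usage differs, and every declared input agrees.
Spot check at a=-3, b=2 — before: res := -1 | acc := 1 | (abs(a) == (8 % (a - -2))): false | a := -6 | result -2. after: res := -1 | acc := 1 | (not (abs(a) == (8 % (a - -2)))): true | a := -6 | result -2. Both give -2.
Every one of the 72 inputs gives matching results.
verdict: equivalent


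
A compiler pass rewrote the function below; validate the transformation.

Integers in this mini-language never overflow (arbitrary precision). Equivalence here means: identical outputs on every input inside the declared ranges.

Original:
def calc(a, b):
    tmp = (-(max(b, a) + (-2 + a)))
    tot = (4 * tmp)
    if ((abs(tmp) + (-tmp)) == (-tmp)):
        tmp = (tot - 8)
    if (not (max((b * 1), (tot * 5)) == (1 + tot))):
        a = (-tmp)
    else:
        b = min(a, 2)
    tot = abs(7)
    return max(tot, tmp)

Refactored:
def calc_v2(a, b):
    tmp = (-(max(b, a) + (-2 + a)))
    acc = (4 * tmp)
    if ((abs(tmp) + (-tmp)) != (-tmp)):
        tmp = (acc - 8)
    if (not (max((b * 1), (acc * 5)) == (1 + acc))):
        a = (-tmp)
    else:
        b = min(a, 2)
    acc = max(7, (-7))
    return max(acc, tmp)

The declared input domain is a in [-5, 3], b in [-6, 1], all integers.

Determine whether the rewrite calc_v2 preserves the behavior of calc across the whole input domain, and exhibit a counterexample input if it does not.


The rewrite breaks on a=-5, b=-6, where the results are 12 and 40.
calc: tmp = 12; tot = 48; ((abs(tmp) + (-tmp)) == (-tmp)) -> false; (not (max((b * 1), (tot * 5)) == (1 + tot))) -> true; a = -12; tot = 7; return 12
calc_v2: tmp = 12; acc = 48; ((abs(tmp) + (-tmp)) != (-tmp)) -> true; tmp = 40; (not (max((b * 1), (acc * 5)) == (1 + acc))) -> true; a = -40; acc = 7; return 40
verdict: not equivalent; witness: a=-5, b=-6


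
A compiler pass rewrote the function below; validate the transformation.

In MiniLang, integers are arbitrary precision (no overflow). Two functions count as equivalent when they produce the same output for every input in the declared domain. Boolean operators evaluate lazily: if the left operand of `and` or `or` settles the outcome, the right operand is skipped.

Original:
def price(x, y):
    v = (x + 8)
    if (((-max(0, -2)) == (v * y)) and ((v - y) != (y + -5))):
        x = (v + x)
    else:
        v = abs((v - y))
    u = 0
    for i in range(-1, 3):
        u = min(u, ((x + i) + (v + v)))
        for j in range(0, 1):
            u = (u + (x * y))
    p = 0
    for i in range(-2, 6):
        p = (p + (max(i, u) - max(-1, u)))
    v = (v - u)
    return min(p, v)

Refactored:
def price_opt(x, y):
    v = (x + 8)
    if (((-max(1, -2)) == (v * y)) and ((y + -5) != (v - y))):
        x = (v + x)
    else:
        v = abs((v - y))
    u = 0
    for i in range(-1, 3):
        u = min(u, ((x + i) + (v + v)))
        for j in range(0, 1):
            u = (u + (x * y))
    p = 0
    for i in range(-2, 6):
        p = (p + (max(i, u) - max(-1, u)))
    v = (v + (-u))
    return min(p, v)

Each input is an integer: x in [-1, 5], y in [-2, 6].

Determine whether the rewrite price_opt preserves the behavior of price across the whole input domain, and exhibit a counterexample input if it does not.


The edit looks behavioral (`0` became `1`), but over these ranges it never changes the outcome.
Tracing x=3, y=4: price: v=11, then (((-max(0, -2)) == (v * y)) and ((v - y) != (y + -5))) is false, then v=7, then u=0, then (i=-1), then u=0, then (j=0), then u=12, then (i=0), then u=12, then (j=0), then u=24, then (i=1), then u=18, then (j=0), then u=30, then (i=2), then u=19, then (j=0), then u=31, then p=0, then (i=-2), then p=0, then (i=-1), then p=0, then (i=0), then p=0, then (i=1), then p=0, then (i=2), then p=0, then (i=3), then p=0, then (i=4), then p=0, then (i=5), then p=0, then v=-24, then returns -24 | price_opt: v=11, then (((-max(1, -2)) == (v * y)) and ((y + -5) != (v - y))) is false, then v=7, then u=0, then (i=-1), then u=0, then (j=0), then u=12, then (i=0), then u=12, then (j=0), then u=24, then (i=1), then u=18, then (j=0), then u=30, then (i=2), then u=19, then (j=0), then u=31, then p=0, then (i=-2), then p=0, then (i=-1), then p=0, then (i=0), then p=0, then (i=1), then p=0, then (i=2), then p=0, then (i=3), then p=0, then (i=4), then p=0, then (i=5), then p=0, then v=-24, then returns -24 — matching result -24.
Every one of the 63 inputs gives matching results.
verdict: equivalent


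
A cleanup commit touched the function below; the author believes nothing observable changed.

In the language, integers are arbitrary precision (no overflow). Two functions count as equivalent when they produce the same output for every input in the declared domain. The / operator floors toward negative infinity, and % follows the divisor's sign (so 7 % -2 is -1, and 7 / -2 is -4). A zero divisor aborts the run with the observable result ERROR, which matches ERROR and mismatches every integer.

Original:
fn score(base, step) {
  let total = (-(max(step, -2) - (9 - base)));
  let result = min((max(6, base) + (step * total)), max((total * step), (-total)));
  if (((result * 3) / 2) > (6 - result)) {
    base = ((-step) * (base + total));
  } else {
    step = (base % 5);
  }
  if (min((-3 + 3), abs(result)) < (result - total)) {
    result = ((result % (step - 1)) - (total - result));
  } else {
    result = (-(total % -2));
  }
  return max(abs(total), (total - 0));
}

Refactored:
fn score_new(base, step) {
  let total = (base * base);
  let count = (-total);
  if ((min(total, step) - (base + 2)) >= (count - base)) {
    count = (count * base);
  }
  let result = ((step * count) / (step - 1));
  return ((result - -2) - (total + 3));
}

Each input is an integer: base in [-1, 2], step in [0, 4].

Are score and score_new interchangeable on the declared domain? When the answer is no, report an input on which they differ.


The rewrite breaks on base=-1, step=0, where the results are 10 and -2.
score: total becomes 10; next result becomes 0; next (((result * 3) / 2) > (6 - result)) evaluates to false; next step becomes 4; next (min((-3 + 3), abs(result)) < (result - total)) evaluates to false; next result becomes 0; next final value 10
score_new: total becomes 1; next count becomes -1; next ((min(total, step) - (base + 2)) >= (count - base)) evaluates to false; next result becomes 0; next final value -2
verdict: not equivalent; witness: base=-1, step=0


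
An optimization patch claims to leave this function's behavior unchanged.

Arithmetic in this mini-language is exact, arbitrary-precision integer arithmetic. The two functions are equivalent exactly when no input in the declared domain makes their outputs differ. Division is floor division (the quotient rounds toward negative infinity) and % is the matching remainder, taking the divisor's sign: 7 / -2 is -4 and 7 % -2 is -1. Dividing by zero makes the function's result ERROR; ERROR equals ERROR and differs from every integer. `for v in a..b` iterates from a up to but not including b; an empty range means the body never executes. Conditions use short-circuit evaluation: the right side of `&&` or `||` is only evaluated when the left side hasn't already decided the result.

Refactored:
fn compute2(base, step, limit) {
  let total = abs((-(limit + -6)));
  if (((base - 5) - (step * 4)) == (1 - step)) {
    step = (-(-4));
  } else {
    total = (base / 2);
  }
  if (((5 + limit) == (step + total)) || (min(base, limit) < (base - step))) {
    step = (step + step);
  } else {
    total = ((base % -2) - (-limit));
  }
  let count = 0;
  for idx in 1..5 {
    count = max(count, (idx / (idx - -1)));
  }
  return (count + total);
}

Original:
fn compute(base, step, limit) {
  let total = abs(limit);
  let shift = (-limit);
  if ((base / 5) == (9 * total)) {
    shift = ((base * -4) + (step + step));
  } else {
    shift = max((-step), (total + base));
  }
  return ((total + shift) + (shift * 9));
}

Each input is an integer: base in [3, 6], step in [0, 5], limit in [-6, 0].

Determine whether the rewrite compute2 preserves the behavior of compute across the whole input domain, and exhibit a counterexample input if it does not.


Not equivalent: base=3, step=0, limit=-6 separates them (96 vs 1).
compute: total becomes 6; next shift becomes 6; next ((base / 5) == (9 * total)) evaluates to false; next shift becomes 9; next final value 96
compute2: total becomes 12; next (((base - 5) - (step * 4)) == (1 - step)) evaluates to false; next total becomes 1; next (((5 + limit) == (step + total)) || (min(base, limit) < (base - step))) evaluates to true; next step becomes 0; next count becomes 0; next at idx=1:; next count becomes 0; next at idx=2:; next count becomes 0; next at idx=3:; next count becomes 0; next at idx=4:; next count becomes 0; next final value 1
verdict: not equivalent; witness: base=3, step=0, limit=-6


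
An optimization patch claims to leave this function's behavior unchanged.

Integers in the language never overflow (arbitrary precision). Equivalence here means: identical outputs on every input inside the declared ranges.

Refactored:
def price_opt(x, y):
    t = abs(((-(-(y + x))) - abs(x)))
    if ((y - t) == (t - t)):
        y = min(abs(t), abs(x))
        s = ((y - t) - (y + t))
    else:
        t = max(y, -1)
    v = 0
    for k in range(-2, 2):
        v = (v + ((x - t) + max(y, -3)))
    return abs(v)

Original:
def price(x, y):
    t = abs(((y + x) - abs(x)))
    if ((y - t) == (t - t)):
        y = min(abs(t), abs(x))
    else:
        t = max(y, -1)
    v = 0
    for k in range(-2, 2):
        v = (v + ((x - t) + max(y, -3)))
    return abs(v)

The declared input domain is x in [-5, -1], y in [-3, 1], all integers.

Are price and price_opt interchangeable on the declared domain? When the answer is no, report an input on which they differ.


The two versions differ — the changes include arithmetic usage differs, and local variable names differ, and statement counts differ.
One worked example (x=-5, y=0) — price: t := 10 | ((y - t) == (t - t)): false | t := 0 | v := 0 | iter k=-2: | v := -5 | iter k=-1: | v := -10 | iter k=0: | v := -15 | iter k=1: | v := -20 | result 20; price_opt: t := 10 | ((y - t) == (t - t)): false | t := 0 | v := 0 | iter k=-2: | v := -5 | iter k=-1: | v := -10 | iter k=0: | v := -15 | iter k=1: | v := -20 | result 20; agreement on 20.
Every one of the 25 inputs gives matching results.
verdict: equivalent


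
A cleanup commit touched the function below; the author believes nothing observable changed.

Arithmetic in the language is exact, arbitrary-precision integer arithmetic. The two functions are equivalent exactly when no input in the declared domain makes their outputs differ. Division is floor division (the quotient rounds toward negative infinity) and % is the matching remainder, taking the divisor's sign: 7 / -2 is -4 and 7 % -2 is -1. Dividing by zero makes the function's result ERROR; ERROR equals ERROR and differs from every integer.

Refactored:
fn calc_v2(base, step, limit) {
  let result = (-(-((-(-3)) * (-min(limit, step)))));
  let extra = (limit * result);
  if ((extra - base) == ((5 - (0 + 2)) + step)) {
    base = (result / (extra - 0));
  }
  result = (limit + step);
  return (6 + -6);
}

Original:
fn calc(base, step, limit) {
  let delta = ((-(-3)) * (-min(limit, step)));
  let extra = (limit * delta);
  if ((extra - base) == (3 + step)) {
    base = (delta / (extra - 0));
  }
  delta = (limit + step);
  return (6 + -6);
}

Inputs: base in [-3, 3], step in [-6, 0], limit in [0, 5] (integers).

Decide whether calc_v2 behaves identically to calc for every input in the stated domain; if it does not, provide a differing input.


The two versions differ — the changes include local variable names differ; and constant usage differs; and arithmetic usage differs.
Tracing base=-2, step=-4, limit=3: calc: delta := 12 | extra := 36 | ((extra - base) == (3 + step)): false | delta := -1 | result 0 | calc_v2: result := 12 | extra := 36 | ((extra - base) == ((5 - (0 + 2)) + step)): false | result := -1 | result 0 — matching result 0.
Checked all 294 inputs in the declared domain: the outputs agree on every one.
verdict: equivalent


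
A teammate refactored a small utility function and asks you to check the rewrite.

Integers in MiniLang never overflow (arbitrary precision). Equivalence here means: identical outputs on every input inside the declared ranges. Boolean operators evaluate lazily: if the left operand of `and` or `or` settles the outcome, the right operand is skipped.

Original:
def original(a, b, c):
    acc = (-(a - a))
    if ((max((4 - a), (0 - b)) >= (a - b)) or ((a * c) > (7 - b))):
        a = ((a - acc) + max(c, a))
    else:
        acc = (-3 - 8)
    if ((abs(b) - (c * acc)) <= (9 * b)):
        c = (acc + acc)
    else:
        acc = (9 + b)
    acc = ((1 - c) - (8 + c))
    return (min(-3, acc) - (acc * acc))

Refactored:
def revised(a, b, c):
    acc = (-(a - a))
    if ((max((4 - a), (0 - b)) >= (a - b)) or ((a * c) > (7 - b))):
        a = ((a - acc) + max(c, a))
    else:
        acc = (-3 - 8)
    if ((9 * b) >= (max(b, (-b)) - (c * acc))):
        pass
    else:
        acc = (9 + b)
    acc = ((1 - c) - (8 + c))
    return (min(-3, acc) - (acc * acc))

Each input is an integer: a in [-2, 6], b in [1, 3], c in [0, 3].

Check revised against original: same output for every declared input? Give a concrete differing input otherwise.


Run the pair on a=-2, b=1, c=1.
original: acc := 0 | ((max((4 - a), (0 - b)) >= (a - b)) or ((a * c) > (7 - b))): true | a := -1 | ((abs(b) - (c * acc)) <= (9 * b)): true | c := 0 | acc := -7 | result -56
revised: acc := 0 | ((max((4 - a), (0 - b)) >= (a - b)) or ((a * c) > (7 - b))): true | a := -1 | ((9 * b) >= (max(b, (-b)) - (c * acc))): true | acc := -9 | result -90
-56 and -90 differ, so these are not the same function on this domain.
verdict: not equivalent; witness: a=-2, b=1, c=1


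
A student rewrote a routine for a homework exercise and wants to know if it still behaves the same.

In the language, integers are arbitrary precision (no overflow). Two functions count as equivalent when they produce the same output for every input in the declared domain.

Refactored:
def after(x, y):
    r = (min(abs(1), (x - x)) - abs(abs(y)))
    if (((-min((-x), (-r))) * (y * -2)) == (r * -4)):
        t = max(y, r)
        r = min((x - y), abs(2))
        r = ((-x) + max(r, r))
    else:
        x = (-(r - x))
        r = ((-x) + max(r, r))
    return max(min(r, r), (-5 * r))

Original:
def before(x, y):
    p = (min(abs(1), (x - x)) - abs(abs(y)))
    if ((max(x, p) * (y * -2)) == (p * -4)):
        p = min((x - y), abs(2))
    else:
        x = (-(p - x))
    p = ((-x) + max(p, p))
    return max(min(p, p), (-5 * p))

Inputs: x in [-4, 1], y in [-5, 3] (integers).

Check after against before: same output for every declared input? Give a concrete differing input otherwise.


Differences: statement counts differ, and arithmetic usage differs, and min/max/abs usage differs, and local variable names differ — yet all 54 inputs agree.
verdict: equivalent


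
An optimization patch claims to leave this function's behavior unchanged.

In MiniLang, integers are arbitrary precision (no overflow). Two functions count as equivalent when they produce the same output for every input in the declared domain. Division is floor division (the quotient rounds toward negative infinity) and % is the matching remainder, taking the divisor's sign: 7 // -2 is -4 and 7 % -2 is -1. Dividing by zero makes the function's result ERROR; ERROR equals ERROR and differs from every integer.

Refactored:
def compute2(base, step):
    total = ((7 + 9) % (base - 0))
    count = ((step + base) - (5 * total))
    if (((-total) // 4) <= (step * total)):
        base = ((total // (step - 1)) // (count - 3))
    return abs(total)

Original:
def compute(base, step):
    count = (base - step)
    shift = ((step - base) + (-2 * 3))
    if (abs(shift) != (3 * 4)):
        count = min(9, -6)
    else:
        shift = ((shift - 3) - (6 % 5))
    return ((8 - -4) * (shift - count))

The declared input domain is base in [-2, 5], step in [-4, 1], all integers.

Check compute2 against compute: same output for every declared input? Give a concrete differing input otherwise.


The rewrite breaks on base=-2, step=-4, where the results are -24 and 0.
compute: count = 2; shift = -8; (abs(shift) != (3 * 4)) -> true; count = -6; return -24
compute2: total = 0; count = -6; (((-total) // 4) <= (step * total)) -> true; base = 0; return 0
verdict: not equivalent; witness: base=-2, step=-4


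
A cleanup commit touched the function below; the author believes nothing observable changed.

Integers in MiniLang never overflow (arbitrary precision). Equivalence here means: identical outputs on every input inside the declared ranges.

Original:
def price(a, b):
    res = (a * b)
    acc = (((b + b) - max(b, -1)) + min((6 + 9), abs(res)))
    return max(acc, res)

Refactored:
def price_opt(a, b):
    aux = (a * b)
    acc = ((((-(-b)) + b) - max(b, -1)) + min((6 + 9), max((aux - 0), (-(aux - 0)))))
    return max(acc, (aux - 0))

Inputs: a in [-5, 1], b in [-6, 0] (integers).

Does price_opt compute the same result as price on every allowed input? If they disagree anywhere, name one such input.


The two versions differ — the changes include arithmetic usage differs, constant usage differs, min/max/abs usage differs, local variable names differ.
As a probe, take a=1, b=-4: price runs res becomes -4; next acc becomes -3; next final value -3; price_opt runs aux becomes -4; next acc becomes -3; next final value -3; both end at -3.
Across all 49 domain points the two functions coincide.
verdict: equivalent


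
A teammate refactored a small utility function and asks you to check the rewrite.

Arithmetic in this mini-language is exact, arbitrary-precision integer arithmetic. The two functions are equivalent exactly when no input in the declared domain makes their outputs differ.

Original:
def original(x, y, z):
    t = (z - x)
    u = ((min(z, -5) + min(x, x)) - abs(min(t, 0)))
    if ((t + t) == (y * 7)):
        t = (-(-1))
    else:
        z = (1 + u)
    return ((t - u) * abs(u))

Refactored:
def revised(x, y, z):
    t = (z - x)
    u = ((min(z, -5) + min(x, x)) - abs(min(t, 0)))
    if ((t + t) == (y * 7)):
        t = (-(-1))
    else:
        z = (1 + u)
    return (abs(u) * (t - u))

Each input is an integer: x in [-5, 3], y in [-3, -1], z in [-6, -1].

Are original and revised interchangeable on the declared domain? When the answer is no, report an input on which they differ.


Differences: same computation, different form — yet all 162 inputs agree.
verdict: equivalent


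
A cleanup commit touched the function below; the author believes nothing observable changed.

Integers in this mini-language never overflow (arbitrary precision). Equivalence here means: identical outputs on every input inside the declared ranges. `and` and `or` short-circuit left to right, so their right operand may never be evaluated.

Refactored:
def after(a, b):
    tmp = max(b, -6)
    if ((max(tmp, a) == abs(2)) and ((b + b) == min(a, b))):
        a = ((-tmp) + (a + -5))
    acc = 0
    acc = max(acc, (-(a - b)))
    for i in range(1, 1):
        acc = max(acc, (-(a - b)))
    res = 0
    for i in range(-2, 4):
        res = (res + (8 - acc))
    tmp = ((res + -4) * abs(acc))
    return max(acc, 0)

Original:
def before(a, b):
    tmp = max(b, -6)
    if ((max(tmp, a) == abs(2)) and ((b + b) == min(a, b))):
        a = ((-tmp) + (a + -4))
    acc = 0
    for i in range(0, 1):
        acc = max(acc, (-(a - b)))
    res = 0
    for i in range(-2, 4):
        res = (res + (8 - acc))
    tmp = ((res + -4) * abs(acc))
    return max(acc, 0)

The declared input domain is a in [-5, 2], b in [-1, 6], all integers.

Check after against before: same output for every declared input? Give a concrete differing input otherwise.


Input a=2, b=0: 2 from before versus 3 from after.
verdict: not equivalent; witness: a=2, b=0


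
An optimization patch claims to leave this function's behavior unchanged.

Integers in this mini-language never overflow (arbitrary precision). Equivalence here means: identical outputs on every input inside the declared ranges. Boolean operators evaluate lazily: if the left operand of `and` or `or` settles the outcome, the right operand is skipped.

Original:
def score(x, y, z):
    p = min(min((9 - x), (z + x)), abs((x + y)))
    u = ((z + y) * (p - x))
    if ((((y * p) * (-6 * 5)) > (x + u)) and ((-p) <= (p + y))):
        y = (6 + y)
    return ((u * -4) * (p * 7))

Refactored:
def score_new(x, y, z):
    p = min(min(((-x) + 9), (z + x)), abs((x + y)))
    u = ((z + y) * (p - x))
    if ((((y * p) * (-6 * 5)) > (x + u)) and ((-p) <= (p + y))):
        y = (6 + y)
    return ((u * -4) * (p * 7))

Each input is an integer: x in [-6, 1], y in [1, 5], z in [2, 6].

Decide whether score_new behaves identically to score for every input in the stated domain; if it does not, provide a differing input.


Equivalent — the differences include arithmetic usage differs, yet no declared input distinguishes the two.
As a probe, take x=0, y=4, z=4: score runs p becomes 4; next u becomes 32; next ((((y * p) * (-6 * 5)) > (x + u)) and ((-p) <= (p + y))) evaluates to false; next final value -3584; score_new runs p becomes 4; next u becomes 32; next ((((y * p) * (-6 * 5)) > (x + u)) and ((-p) <= (p + y))) evaluates to false; next final value -3584; both end at -3584.
Every one of the 200 inputs gives matching results.
verdict: equivalent


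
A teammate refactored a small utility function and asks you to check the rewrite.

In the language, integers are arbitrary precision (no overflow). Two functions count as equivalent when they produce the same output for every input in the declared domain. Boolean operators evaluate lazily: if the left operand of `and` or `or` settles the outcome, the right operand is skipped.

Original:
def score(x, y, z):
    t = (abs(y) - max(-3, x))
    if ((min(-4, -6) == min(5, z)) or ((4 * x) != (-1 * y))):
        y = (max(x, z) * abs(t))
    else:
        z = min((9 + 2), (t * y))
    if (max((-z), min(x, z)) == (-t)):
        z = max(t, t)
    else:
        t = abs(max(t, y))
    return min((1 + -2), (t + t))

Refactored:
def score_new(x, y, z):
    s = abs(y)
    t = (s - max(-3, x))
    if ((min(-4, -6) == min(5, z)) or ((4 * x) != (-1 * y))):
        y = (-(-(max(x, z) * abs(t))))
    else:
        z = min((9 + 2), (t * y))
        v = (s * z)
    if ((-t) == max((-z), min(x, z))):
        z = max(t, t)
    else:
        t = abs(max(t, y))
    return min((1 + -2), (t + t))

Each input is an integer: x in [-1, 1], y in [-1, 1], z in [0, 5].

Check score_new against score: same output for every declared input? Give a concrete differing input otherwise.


Side by side, the visible changes include: arithmetic usage differs, plus statement counts differ, plus local variable names differ.
Spot check at x=0, y=0, z=5 — score: t := 0 | ((min(-4, -6) == min(5, z)) or ((4 * x) != (-1 * y))): false | z := 0 | (max((-z), min(x, z)) == (-t)): true | z := 0 | result -1. score_new: s := 0 | t := 0 | ((min(-4, -6) == min(5, z)) or ((4 * x) != (-1 * y))): false | z := 0 | v := 0 | ((-t) == max((-z), min(x, z))): true | z := 0 | result -1. Both give -1.
An exhaustive pass over the 54 declared inputs shows identical outputs.
verdict: equivalent


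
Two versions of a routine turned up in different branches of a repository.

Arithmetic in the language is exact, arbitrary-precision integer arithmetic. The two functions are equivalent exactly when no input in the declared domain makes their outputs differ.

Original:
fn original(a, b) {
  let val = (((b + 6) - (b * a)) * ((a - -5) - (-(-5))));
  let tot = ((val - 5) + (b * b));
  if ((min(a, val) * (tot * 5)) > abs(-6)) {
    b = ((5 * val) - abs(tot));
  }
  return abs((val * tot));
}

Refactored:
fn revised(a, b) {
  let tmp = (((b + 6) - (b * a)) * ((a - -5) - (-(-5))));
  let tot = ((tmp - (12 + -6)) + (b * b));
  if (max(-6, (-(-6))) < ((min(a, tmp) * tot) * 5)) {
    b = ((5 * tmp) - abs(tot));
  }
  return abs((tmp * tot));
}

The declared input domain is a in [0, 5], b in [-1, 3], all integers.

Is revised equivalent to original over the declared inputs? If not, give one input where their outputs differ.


Evaluate both at a=1, b=-1.
original: val=6, then tot=2, then ((min(a, val) * (tot * 5)) > abs(-6)) is true, then b=28, then returns 12
revised: tmp=6, then tot=1, then (max(-6, (-(-6))) < ((min(a, tmp) * tot) * 5)) is false, then returns 6
12 vs 6 — the two versions disagree here.
verdict: not equivalent; witness: a=1, b=-1


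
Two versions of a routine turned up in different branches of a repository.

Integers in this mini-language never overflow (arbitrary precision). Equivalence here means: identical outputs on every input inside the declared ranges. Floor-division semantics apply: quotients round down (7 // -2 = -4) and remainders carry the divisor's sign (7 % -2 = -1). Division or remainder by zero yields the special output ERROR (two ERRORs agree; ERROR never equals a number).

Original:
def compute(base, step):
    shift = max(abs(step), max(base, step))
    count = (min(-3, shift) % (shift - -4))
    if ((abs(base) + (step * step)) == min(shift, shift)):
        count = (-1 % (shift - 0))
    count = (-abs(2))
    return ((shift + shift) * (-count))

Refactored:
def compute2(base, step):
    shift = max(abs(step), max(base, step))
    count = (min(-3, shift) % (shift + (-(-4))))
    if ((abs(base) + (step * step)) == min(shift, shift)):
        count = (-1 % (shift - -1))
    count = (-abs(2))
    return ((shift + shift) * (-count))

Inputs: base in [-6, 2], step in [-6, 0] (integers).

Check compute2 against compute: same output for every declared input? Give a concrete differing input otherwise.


Input base=0, step=0: ERROR from compute versus 0 from compute2.
verdict: not equivalent; witness: base=0, step=0


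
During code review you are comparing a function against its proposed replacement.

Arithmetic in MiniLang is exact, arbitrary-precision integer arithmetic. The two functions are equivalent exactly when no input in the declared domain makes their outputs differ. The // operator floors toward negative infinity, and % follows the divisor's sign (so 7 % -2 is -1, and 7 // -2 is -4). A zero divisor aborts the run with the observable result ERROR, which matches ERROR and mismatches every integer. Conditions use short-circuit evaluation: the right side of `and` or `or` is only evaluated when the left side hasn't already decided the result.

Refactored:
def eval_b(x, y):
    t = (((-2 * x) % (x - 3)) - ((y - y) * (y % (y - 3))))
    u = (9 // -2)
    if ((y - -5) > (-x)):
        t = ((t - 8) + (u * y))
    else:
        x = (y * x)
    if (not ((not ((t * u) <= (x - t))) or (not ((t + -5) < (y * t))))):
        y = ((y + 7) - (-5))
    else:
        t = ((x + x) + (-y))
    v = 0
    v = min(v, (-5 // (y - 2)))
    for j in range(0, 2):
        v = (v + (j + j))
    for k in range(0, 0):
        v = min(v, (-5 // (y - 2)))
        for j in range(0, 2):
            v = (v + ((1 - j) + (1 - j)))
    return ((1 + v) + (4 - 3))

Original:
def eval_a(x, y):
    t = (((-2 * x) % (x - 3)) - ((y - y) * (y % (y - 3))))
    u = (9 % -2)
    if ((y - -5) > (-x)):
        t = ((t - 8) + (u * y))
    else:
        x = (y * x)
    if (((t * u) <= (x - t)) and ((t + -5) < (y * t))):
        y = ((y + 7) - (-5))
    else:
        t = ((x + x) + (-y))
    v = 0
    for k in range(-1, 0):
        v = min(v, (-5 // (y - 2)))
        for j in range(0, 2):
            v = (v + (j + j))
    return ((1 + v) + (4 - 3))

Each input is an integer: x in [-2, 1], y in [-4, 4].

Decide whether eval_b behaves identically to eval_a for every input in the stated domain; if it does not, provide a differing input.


There is a counterexample at x=-2, y=-2: 4 on one side, 3 on the other.
eval_a: t := -1 | u := -1 | ((y - -5) > (-x)): true | t := -7 | (((t * u) <= (x - t)) and ((t + -5) < (y * t))): false | t := -2 | v := 0 | iter k=-1: | v := 0 | iter j=0: | v := 0 | iter j=1: | v := 2 | result 4
eval_b: t := -1 | u := -5 | ((y - -5) > (-x)): true | t := 1 | (not ((not ((t * u) <= (x - t))) or (not ((t + -5) < (y * t))))): true | y := 10 | v := 0 | v := -1 | iter j=0: | v := -1 | iter j=1: | v := 1 | loop over k: empty range | result 3
verdict: not equivalent; witness: x=-2, y=-2
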